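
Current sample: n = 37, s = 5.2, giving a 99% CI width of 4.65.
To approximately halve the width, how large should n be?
n ≈ 148

CI width ∝ 1/√n
To reduce width by factor 2, need √n to grow by 2 → need 2² = 4 times as many samples.

Current: n = 37, width = 4.65
New: n = 148, width ≈ 2.23

Width reduced by factor of 4.65/2.23 = 2.09.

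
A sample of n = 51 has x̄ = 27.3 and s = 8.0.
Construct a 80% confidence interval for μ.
(25.84, 28.76)

t-interval (σ unknown):
df = n - 1 = 50
t* = 1.299 for 80% confidence

Margin of error = t* · s/√n = 1.299 · 8.0/√51 = 1.46

CI: (25.84, 28.76)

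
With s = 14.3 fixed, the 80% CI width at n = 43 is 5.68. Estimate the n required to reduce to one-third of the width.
n ≈ 387

CI width ∝ 1/√n
To reduce width by factor 3, need √n to grow by 3 → need 3² = 9 times as many samples.

Current: n = 43, width = 5.68
New: n = 387, width ≈ 1.87

Width reduced by factor of 5.68/1.87 = 3.04.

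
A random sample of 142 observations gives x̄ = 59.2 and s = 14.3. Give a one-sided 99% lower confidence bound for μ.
μ ≥ 56.38

Lower bound (one-sided):
t* = 2.353 (one-sided for 99%)
Lower bound = x̄ - t* · s/√n = 59.2 - 2.353 · 14.3/√142 = 56.38

We are 99% confident that μ ≥ 56.38.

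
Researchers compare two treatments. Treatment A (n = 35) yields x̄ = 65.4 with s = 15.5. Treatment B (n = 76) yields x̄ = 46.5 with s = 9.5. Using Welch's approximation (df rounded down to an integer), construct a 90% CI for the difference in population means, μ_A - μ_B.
(14.14, 23.66)

Difference: x̄₁ - x̄₂ = 18.90
SE = √(s₁²/n₁ + s₂²/n₂) = √(15.5²/35 + 9.5²/76) = 2.8376
df = 46.16 → 46 (Welch–Satterthwaite, rounded down)
t* = 1.679

CI: 18.90 ± 1.679 · 2.8376 = 18.90 ± 4.76 = (14.14, 23.66)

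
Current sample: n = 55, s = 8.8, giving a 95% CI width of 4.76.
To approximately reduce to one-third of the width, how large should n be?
n ≈ 495

CI width ∝ 1/√n
To reduce width by factor 3, need √n to grow by 3 → need 3² = 9 times as many samples.

Current: n = 55, width = 4.76
New: n = 495, width ≈ 1.55

Width reduced by factor of 4.76/1.55 = 3.07.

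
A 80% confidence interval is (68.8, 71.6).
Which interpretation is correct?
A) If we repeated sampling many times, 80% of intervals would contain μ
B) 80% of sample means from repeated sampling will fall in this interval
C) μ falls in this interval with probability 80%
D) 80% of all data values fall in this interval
A

A) Correct — this is the frequentist long-run coverage interpretation.
B) Wrong — coverage applies to intervals containing μ, not to future x̄ values.
C) Wrong — μ is fixed; the randomness lives in the interval, not in μ.
D) Wrong — a CI is about the parameter μ, not individual data values.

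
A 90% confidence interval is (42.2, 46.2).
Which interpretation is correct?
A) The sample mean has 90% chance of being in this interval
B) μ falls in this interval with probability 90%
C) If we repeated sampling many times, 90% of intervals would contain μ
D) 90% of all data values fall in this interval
C

A) Wrong — x̄ is observed and sits in the interval by construction.
B) Wrong — μ is fixed; the randomness lives in the interval, not in μ.
C) Correct — this is the frequentist long-run coverage interpretation.
D) Wrong — a CI is about the parameter μ, not individual data values.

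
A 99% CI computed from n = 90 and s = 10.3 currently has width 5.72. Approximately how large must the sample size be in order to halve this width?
n ≈ 360

CI width ∝ 1/√n
To reduce width by factor 2, need √n to grow by 2 → need 2² = 4 times as many samples.

Current: n = 90, width = 5.72
New: n = 360, width ≈ 2.81

Width reduced by factor of 5.72/2.81 = 2.04.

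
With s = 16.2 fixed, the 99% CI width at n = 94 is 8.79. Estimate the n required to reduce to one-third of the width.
n ≈ 846

CI width ∝ 1/√n
To reduce width by factor 3, need √n to grow by 3 → need 3² = 9 times as many samples.

Current: n = 94, width = 8.79
New: n = 846, width ≈ 2.88

Width reduced by factor of 8.79/2.88 = 3.05.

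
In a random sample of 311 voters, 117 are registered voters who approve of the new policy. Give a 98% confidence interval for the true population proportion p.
(0.312, 0.440)

Proportion CI:
p̂ = 117/311 = 0.37621
SE = √(p̂(1-p̂)/n) = √(0.37621 · 0.62379 / 311) = 0.02747

z* = 2.326
Margin = z* · SE = 2.326 · 0.02747 = 0.0639

CI: 0.37621 ± 0.0639 = (0.312, 0.440)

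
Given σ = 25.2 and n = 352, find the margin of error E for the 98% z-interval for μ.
Margin of error = 3.12

Margin of error = z* · σ/√n
= 2.326 · 25.2/√352
= 2.326 · 25.2/18.7617
= 3.12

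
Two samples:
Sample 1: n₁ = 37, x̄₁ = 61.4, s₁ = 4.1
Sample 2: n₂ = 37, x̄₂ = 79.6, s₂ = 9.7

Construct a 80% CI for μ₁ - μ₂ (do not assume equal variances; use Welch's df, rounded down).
(-20.45, -15.95)

Difference: x̄₁ - x̄₂ = -18.20
SE = √(s₁²/n₁ + s₂²/n₂) = √(4.1²/37 + 9.7²/37) = 1.7313
df = 48.47 → 48 (Welch–Satterthwaite, rounded down)
t* = 1.299

CI: -18.20 ± 1.299 · 1.7313 = -18.20 ± 2.25 = (-20.45, -15.95)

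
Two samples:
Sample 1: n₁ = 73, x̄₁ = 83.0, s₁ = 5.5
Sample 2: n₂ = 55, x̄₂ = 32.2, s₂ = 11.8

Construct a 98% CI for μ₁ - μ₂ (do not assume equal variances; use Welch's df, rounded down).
(46.71, 54.89)

Difference: x̄₁ - x̄₂ = 50.80
SE = √(s₁²/n₁ + s₂²/n₂) = √(5.5²/73 + 11.8²/55) = 1.7164
df = 71.68 → 71 (Welch–Satterthwaite, rounded down)
t* = 2.380

CI: 50.80 ± 2.380 · 1.7164 = 50.80 ± 4.09 = (46.71, 54.89)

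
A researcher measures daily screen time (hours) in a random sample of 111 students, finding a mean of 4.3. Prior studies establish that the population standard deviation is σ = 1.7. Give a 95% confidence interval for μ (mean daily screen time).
(3.98, 4.62)

z-interval (σ known):
z* = 1.960 for 95% confidence

Margin of error = z* · σ/√n = 1.960 · 1.7/√111 = 0.32

CI: (4.3 - 0.32, 4.3 + 0.32) = (3.98, 4.62)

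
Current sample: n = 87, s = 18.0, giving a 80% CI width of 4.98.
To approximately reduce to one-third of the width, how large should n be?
n ≈ 783

CI width ∝ 1/√n
To reduce width by factor 3, need √n to grow by 3 → need 3² = 9 times as many samples.

Current: n = 87, width = 4.98
New: n = 783, width ≈ 1.65

Width reduced by factor of 4.98/1.65 = 3.02.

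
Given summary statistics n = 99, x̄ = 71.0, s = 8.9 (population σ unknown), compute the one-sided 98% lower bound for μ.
μ ≥ 69.14

Lower bound (one-sided):
t* = 2.081 (one-sided for 98%)
Lower bound = x̄ - t* · s/√n = 71.0 - 2.081 · 8.9/√99 = 69.14

We are 98% confident that μ ≥ 69.14.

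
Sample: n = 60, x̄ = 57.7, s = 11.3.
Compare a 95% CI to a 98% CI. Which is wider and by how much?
98% CI is wider by 1.14

df = 59
95% CI: t* = 2.001, (54.78, 60.62), width = 2 · t* · s/√n = 5.84
98% CI: t* = 2.391, (54.21, 61.19), width = 2 · t* · s/√n = 6.98

The 98% CI is wider by 6.98 - 5.84 = 1.14.
Higher confidence requires a wider interval.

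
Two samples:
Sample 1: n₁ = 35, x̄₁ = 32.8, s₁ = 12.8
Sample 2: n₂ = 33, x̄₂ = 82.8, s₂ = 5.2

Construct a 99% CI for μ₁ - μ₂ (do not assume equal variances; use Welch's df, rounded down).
(-56.31, -43.69)

Difference: x̄₁ - x̄₂ = -50.00
SE = √(s₁²/n₁ + s₂²/n₂) = √(12.8²/35 + 5.2²/33) = 2.3453
df = 45.46 → 45 (Welch–Satterthwaite, rounded down)
t* = 2.690

CI: -50.00 ± 2.690 · 2.3453 = -50.00 ± 6.31 = (-56.31, -43.69)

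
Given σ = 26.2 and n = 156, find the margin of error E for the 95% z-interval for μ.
Margin of error = 4.11

Margin of error = z* · σ/√n
= 1.960 · 26.2/√156
= 1.960 · 26.2/12.4900
= 4.11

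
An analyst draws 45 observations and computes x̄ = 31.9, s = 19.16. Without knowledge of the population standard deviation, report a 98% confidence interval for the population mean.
(25.01, 38.79)

t-interval (σ unknown):
df = n - 1 = 44
t* = 2.414 for 98% confidence

Margin of error = t* · s/√n = 2.414 · 19.16/√45 = 6.89

CI: (25.01, 38.79)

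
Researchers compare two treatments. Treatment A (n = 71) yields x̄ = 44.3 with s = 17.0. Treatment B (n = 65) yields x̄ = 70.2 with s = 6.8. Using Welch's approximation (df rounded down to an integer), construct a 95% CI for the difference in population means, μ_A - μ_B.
(-30.24, -21.56)

Difference: x̄₁ - x̄₂ = -25.90
SE = √(s₁²/n₁ + s₂²/n₂) = √(17.0²/71 + 6.8²/65) = 2.1867
df = 93.48 → 93 (Welch–Satterthwaite, rounded down)
t* = 1.986

CI: -25.90 ± 1.986 · 2.1867 = -25.90 ± 4.34 = (-30.24, -21.56)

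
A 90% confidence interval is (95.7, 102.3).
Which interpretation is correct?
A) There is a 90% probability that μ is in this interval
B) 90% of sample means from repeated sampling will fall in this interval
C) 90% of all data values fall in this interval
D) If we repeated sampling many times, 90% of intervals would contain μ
D

A) Wrong — μ is fixed; the randomness lives in the interval, not in μ.
B) Wrong — coverage applies to intervals containing μ, not to future x̄ values.
C) Wrong — a CI is about the parameter μ, not individual data values.
D) Correct — this is the frequentist long-run coverage interpretation.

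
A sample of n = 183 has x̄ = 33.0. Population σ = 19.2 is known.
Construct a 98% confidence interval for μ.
(29.70, 36.30)

z-interval (σ known):
z* = 2.326 for 98% confidence

Margin of error = z* · σ/√n = 2.326 · 19.2/√183 = 3.30

CI: (33.0 - 3.30, 33.0 + 3.30) = (29.70, 36.30)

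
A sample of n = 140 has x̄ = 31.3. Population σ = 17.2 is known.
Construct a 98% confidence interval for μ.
(27.92, 34.68)

z-interval (σ known):
z* = 2.326 for 98% confidence

Margin of error = z* · σ/√n = 2.326 · 17.2/√140 = 3.38

CI: (31.3 - 3.38, 31.3 + 3.38) = (27.92, 34.68)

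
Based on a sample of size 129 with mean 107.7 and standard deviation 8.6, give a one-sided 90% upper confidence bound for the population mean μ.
μ ≤ 108.68

Upper bound (one-sided):
t* = 1.288 (one-sided for 90%)
Upper bound = x̄ + t* · s/√n = 107.7 + 1.288 · 8.6/√129 = 108.68

We are 90% confident that μ ≤ 108.68.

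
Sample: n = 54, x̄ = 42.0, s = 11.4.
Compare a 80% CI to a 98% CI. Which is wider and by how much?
98% CI is wider by 3.41

df = 53
80% CI: t* = 1.298, (39.99, 44.01), width = 2 · t* · s/√n = 4.03
98% CI: t* = 2.399, (38.28, 45.72), width = 2 · t* · s/√n = 7.44

The 98% CI is wider by 7.44 - 4.03 = 3.41.
Higher confidence requires a wider interval.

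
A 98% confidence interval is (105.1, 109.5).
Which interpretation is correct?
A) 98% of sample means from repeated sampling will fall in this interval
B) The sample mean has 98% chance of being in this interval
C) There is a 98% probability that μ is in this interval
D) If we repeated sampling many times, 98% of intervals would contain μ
D

A) Wrong — coverage applies to intervals containing μ, not to future x̄ values.
B) Wrong — x̄ is observed and sits in the interval by construction.
C) Wrong — μ is fixed; the randomness lives in the interval, not in μ.
D) Correct — this is the frequentist long-run coverage interpretation.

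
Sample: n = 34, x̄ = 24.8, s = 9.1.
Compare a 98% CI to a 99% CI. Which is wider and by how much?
99% CI is wider by 0.90

df = 33
98% CI: t* = 2.445, (20.98, 28.62), width = 2 · t* · s/√n = 7.63
99% CI: t* = 2.733, (20.53, 29.07), width = 2 · t* · s/√n = 8.53

The 99% CI is wider by 8.53 - 7.63 = 0.90.
Higher confidence requires a wider interval.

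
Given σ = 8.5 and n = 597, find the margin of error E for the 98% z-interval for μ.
Margin of error = 0.81

Margin of error = z* · σ/√n
= 2.326 · 8.5/√597
= 2.326 · 8.5/24.4336
= 0.81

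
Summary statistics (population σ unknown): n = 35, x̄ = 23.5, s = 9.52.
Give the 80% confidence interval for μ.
(21.40, 25.60)

t-interval (σ unknown):
df = n - 1 = 34
t* = 1.307 for 80% confidence

Margin of error = t* · s/√n = 1.307 · 9.52/√35 = 2.10

CI: (21.40, 25.60)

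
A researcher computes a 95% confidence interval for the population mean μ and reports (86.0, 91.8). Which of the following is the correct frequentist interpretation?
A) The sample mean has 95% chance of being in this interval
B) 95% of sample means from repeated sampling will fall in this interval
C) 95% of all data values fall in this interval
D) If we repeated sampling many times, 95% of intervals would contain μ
D

A) Wrong — x̄ is observed and sits in the interval by construction.
B) Wrong — coverage applies to intervals containing μ, not to future x̄ values.
C) Wrong — a CI is about the parameter μ, not individual data values.
D) Correct — this is the frequentist long-run coverage interpretation.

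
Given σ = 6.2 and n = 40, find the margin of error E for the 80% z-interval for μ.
Margin of error = 1.26

Margin of error = z* · σ/√n
= 1.282 · 6.2/√40
= 1.282 · 6.2/6.3246
= 1.26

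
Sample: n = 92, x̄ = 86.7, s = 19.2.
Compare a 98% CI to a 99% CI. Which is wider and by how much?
99% CI is wider by 1.05

df = 91
98% CI: t* = 2.368, (81.96, 91.44), width = 2 · t* · s/√n = 9.48
99% CI: t* = 2.631, (81.43, 91.97), width = 2 · t* · s/√n = 10.53

The 99% CI is wider by 10.53 - 9.48 = 1.05.
Higher confidence requires a wider interval.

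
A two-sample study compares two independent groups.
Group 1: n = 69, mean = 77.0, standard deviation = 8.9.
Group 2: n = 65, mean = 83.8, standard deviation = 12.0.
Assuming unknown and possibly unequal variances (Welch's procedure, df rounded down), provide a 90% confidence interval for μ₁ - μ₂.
(-9.84, -3.76)

Difference: x̄₁ - x̄₂ = -6.80
SE = √(s₁²/n₁ + s₂²/n₂) = √(8.9²/69 + 12.0²/65) = 1.8339
df = 117.75 → 117 (Welch–Satterthwaite, rounded down)
t* = 1.658

CI: -6.80 ± 1.658 · 1.8339 = -6.80 ± 3.04 = (-9.84, -3.76)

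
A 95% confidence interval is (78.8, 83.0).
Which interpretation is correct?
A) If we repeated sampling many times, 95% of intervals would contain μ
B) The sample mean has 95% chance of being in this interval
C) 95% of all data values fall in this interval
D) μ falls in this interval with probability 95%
A

A) Correct — this is the frequentist long-run coverage interpretation.
B) Wrong — x̄ is observed and sits in the interval by construction.
C) Wrong — a CI is about the parameter μ, not individual data values.
D) Wrong — μ is fixed; the randomness lives in the interval, not in μ.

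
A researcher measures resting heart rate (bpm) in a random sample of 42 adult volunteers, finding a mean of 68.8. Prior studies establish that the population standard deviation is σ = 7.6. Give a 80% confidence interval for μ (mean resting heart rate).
(67.30, 70.30)

z-interval (σ known):
z* = 1.282 for 80% confidence

Margin of error = z* · σ/√n = 1.282 · 7.6/√42 = 1.50

CI: (68.8 - 1.50, 68.8 + 1.50) = (67.30, 70.30)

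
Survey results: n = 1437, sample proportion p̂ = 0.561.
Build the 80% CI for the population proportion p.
(0.544, 0.578)

Proportion CI:
SE = √(p̂(1-p̂)/n) = √(0.561 · 0.439 / 1437) = 0.01309

z* = 1.282
Margin = z* · SE = 1.282 · 0.01309 = 0.0168

CI: 0.561 ± 0.0168 = (0.544, 0.578)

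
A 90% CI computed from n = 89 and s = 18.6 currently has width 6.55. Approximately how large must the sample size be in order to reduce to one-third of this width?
n ≈ 801

CI width ∝ 1/√n
To reduce width by factor 3, need √n to grow by 3 → need 3² = 9 times as many samples.

Current: n = 89, width = 6.55
New: n = 801, width ≈ 2.16

Width reduced by factor of 6.55/2.16 = 3.03.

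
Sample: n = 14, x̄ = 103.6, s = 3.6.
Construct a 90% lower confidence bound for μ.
μ ≥ 102.30

Lower bound (one-sided):
t* = 1.350 (one-sided for 90%)
Lower bound = x̄ - t* · s/√n = 103.6 - 1.350 · 3.6/√14 = 102.30

We are 90% confident that μ ≥ 102.30.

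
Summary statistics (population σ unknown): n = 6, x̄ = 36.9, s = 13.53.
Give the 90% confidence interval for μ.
(25.77, 48.03)

t-interval (σ unknown):
df = n - 1 = 5
t* = 2.015 for 90% confidence

Margin of error = t* · s/√n = 2.015 · 13.53/√6 = 11.13

CI: (25.77, 48.03)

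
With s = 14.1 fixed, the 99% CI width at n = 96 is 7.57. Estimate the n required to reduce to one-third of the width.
n ≈ 864

CI width ∝ 1/√n
To reduce width by factor 3, need √n to grow by 3 → need 3² = 9 times as many samples.

Current: n = 96, width = 7.57
New: n = 864, width ≈ 2.48

Width reduced by factor of 7.57/2.48 = 3.05.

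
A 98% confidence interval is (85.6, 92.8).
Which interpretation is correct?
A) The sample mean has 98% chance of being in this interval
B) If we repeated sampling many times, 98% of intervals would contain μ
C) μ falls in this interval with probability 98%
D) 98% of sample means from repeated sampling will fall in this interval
B

A) Wrong — x̄ is observed and sits in the interval by construction.
B) Correct — this is the frequentist long-run coverage interpretation.
C) Wrong — μ is fixed; the randomness lives in the interval, not in μ.
D) Wrong — coverage applies to intervals containing μ, not to future x̄ values.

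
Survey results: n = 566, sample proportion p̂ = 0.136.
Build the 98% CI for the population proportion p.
(0.102, 0.170)

Proportion CI:
SE = √(p̂(1-p̂)/n) = √(0.136 · 0.864 / 566) = 0.01441

z* = 2.326
Margin = z* · SE = 2.326 · 0.01441 = 0.0335

CI: 0.136 ± 0.0335 = (0.102, 0.170)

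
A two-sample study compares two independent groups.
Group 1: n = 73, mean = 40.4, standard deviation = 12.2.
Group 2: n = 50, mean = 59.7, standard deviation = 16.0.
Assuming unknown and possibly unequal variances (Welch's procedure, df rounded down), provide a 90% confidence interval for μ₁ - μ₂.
(-23.75, -14.85)

Difference: x̄₁ - x̄₂ = -19.30
SE = √(s₁²/n₁ + s₂²/n₂) = √(12.2²/73 + 16.0²/50) = 2.6756
df = 86.46 → 86 (Welch–Satterthwaite, rounded down)
t* = 1.663

CI: -19.30 ± 1.663 · 2.6756 = -19.30 ± 4.45 = (-23.75, -14.85)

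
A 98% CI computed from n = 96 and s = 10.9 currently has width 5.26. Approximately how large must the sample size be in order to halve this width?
n ≈ 384

CI width ∝ 1/√n
To reduce width by factor 2, need √n to grow by 2 → need 2² = 4 times as many samples.

Current: n = 96, width = 5.26
New: n = 384, width ≈ 2.60

Width reduced by factor of 5.26/2.60 = 2.02.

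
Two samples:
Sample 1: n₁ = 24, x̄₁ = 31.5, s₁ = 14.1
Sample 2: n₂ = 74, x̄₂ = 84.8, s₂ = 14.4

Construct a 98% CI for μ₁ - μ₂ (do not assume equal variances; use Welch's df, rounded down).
(-61.38, -45.22)

Difference: x̄₁ - x̄₂ = -53.30
SE = √(s₁²/n₁ + s₂²/n₂) = √(14.1²/24 + 14.4²/74) = 3.3296
df = 39.76 → 39 (Welch–Satterthwaite, rounded down)
t* = 2.426

CI: -53.30 ± 2.426 · 3.3296 = -53.30 ± 8.08 = (-61.38, -45.22)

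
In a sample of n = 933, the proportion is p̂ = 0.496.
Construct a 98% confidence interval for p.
(0.458, 0.534)

Proportion CI:
SE = √(p̂(1-p̂)/n) = √(0.496 · 0.504 / 933) = 0.01637

z* = 2.326
Margin = z* · SE = 2.326 · 0.01637 = 0.0381

CI: 0.496 ± 0.0381 = (0.458, 0.534)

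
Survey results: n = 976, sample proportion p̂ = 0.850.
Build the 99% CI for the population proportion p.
(0.821, 0.879)

Proportion CI:
SE = √(p̂(1-p̂)/n) = √(0.850 · 0.150 / 976) = 0.01143

z* = 2.576
Margin = z* · SE = 2.576 · 0.01143 = 0.0294

CI: 0.850 ± 0.0294 = (0.821, 0.879)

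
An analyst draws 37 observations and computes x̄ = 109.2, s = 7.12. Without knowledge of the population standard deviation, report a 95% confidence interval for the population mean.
(106.83, 111.57)

t-interval (σ unknown):
df = n - 1 = 36
t* = 2.028 for 95% confidence

Margin of error = t* · s/√n = 2.028 · 7.12/√37 = 2.37

CI: (106.83, 111.57)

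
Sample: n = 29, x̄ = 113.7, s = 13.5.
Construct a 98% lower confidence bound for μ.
μ ≥ 108.30

Lower bound (one-sided):
t* = 2.154 (one-sided for 98%)
Lower bound = x̄ - t* · s/√n = 113.7 - 2.154 · 13.5/√29 = 108.30

We are 98% confident that μ ≥ 108.30.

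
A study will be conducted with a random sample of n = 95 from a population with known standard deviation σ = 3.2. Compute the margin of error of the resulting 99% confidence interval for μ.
Margin of error = 0.85

Margin of error = z* · σ/√n
= 2.576 · 3.2/√95
= 2.576 · 3.2/9.7468
= 0.85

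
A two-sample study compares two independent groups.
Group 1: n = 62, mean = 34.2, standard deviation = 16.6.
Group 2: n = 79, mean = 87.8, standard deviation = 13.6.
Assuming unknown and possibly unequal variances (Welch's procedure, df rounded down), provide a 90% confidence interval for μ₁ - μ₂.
(-57.92, -49.28)

Difference: x̄₁ - x̄₂ = -53.60
SE = √(s₁²/n₁ + s₂²/n₂) = √(16.6²/62 + 13.6²/79) = 2.6050
df = 116.84 → 116 (Welch–Satterthwaite, rounded down)
t* = 1.658

CI: -53.60 ± 1.658 · 2.6050 = -53.60 ± 4.32 = (-57.92, -49.28)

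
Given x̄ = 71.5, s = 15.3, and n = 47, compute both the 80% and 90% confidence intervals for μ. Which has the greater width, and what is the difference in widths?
90% CI is wider by 1.69

df = 46
80% CI: t* = 1.300, (68.60, 74.40), width = 2 · t* · s/√n = 5.80
90% CI: t* = 1.679, (67.75, 75.25), width = 2 · t* · s/√n = 7.49

The 90% CI is wider by 7.49 - 5.80 = 1.69.
Higher confidence requires a wider interval.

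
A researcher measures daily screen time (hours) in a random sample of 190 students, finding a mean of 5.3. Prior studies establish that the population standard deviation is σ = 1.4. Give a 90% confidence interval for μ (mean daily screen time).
(5.13, 5.47)

z-interval (σ known):
z* = 1.645 for 90% confidence

Margin of error = z* · σ/√n = 1.645 · 1.4/√190 = 0.17

CI: (5.3 - 0.17, 5.3 + 0.17) = (5.13, 5.47)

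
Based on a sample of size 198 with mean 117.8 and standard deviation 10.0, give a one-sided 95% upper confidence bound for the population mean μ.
μ ≤ 118.97

Upper bound (one-sided):
t* = 1.653 (one-sided for 95%)
Upper bound = x̄ + t* · s/√n = 117.8 + 1.653 · 10.0/√198 = 118.97

We are 95% confident that μ ≤ 118.97.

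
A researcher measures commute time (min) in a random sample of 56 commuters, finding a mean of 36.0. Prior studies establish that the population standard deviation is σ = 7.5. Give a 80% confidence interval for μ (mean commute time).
(34.72, 37.28)

z-interval (σ known):
z* = 1.282 for 80% confidence

Margin of error = z* · σ/√n = 1.282 · 7.5/√56 = 1.28

CI: (36.0 - 1.28, 36.0 + 1.28) = (34.72, 37.28)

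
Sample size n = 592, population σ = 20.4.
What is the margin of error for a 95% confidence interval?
Margin of error = 1.64

Margin of error = z* · σ/√n
= 1.960 · 20.4/√592
= 1.960 · 20.4/24.3311
= 1.64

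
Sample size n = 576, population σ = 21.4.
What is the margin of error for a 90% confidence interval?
Margin of error = 1.47

Margin of error = z* · σ/√n
= 1.645 · 21.4/√576
= 1.645 · 21.4/24.0000
= 1.47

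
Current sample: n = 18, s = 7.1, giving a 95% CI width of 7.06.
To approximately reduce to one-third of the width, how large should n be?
n ≈ 162

CI width ∝ 1/√n
To reduce width by factor 3, need √n to grow by 3 → need 3² = 9 times as many samples.

Current: n = 18, width = 7.06
New: n = 162, width ≈ 2.20

Width reduced by factor of 7.06/2.20 = 3.21.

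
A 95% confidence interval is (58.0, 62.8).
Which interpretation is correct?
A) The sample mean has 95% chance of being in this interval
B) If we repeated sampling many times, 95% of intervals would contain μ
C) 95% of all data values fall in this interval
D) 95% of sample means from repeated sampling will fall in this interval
B

A) Wrong — x̄ is observed and sits in the interval by construction.
B) Correct — this is the frequentist long-run coverage interpretation.
C) Wrong — a CI is about the parameter μ, not individual data values.
D) Wrong — coverage applies to intervals containing μ, not to future x̄ values.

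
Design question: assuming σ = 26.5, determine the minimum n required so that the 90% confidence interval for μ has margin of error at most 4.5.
n ≥ 94

For margin E ≤ 4.5:
n ≥ (z* · σ / E)²
n ≥ (1.645 · 26.5 / 4.5)²
n ≥ 93.84

Minimum n = 94 (rounding up)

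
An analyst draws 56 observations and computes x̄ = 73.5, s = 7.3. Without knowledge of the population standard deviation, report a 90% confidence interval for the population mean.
(71.87, 75.13)

t-interval (σ unknown):
df = n - 1 = 55
t* = 1.673 for 90% confidence

Margin of error = t* · s/√n = 1.673 · 7.3/√56 = 1.63

CI: (71.87, 75.13)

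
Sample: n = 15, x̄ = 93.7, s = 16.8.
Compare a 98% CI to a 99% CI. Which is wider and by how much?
99% CI is wider by 3.07

df = 14
98% CI: t* = 2.624, (82.32, 105.08), width = 2 · t* · s/√n = 22.76
99% CI: t* = 2.977, (80.79, 106.61), width = 2 · t* · s/√n = 25.83

The 99% CI is wider by 25.83 - 22.76 = 3.07.
Higher confidence requires a wider interval.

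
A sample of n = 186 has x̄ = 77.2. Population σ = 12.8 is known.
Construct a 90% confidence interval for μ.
(75.66, 78.74)

z-interval (σ known):
z* = 1.645 for 90% confidence

Margin of error = z* · σ/√n = 1.645 · 12.8/√186 = 1.54

CI: (77.2 - 1.54, 77.2 + 1.54) = (75.66, 78.74)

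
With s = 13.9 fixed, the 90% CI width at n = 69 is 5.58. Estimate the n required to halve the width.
n ≈ 276

CI width ∝ 1/√n
To reduce width by factor 2, need √n to grow by 2 → need 2² = 4 times as many samples.

Current: n = 69, width = 5.58
New: n = 276, width ≈ 2.76

Width reduced by factor of 5.58/2.76 = 2.02.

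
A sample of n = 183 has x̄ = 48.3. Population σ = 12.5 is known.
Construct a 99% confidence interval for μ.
(45.92, 50.68)

z-interval (σ known):
z* = 2.576 for 99% confidence

Margin of error = z* · σ/√n = 2.576 · 12.5/√183 = 2.38

CI: (48.3 - 2.38, 48.3 + 2.38) = (45.92, 50.68)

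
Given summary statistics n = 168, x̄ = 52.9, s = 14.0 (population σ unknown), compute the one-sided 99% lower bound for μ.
μ ≥ 50.36

Lower bound (one-sided):
t* = 2.349 (one-sided for 99%)
Lower bound = x̄ - t* · s/√n = 52.9 - 2.349 · 14.0/√168 = 50.36

We are 99% confident that μ ≥ 50.36.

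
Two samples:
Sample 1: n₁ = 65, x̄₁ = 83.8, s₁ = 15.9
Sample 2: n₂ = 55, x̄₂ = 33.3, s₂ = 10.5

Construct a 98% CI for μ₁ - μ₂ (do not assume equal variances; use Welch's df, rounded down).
(44.77, 56.23)

Difference: x̄₁ - x̄₂ = 50.50
SE = √(s₁²/n₁ + s₂²/n₂) = √(15.9²/65 + 10.5²/55) = 2.4277
df = 111.78 → 111 (Welch–Satterthwaite, rounded down)
t* = 2.360

CI: 50.50 ± 2.360 · 2.4277 = 50.50 ± 5.73 = (44.77, 56.23)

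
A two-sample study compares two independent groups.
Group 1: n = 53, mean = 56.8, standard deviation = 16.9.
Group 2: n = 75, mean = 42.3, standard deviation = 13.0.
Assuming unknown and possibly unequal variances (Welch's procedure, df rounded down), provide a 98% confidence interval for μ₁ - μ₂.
(7.96, 21.04)

Difference: x̄₁ - x̄₂ = 14.50
SE = √(s₁²/n₁ + s₂²/n₂) = √(16.9²/53 + 13.0²/75) = 2.7645
df = 93.14 → 93 (Welch–Satterthwaite, rounded down)
t* = 2.367

CI: 14.50 ± 2.367 · 2.7645 = 14.50 ± 6.54 = (7.96, 21.04)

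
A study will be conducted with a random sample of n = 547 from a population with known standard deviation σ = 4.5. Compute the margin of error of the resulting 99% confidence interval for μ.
Margin of error = 0.50

Margin of error = z* · σ/√n
= 2.576 · 4.5/√547
= 2.576 · 4.5/23.3880
= 0.50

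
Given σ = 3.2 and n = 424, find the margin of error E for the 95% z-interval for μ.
Margin of error = 0.30

Margin of error = z* · σ/√n
= 1.960 · 3.2/√424
= 1.960 · 3.2/20.5913
= 0.30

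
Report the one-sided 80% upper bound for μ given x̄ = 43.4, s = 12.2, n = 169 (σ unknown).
μ ≤ 44.19

Upper bound (one-sided):
t* = 0.844 (one-sided for 80%)
Upper bound = x̄ + t* · s/√n = 43.4 + 0.844 · 12.2/√169 = 44.19

We are 80% confident that μ ≤ 44.19.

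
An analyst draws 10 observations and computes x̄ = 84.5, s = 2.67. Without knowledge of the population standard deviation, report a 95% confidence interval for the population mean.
(82.59, 86.41)

t-interval (σ unknown):
df = n - 1 = 9
t* = 2.262 for 95% confidence

Margin of error = t* · s/√n = 2.262 · 2.67/√10 = 1.91

CI: (82.59, 86.41)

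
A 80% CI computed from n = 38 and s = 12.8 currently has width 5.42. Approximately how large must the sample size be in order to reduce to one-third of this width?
n ≈ 342

CI width ∝ 1/√n
To reduce width by factor 3, need √n to grow by 3 → need 3² = 9 times as many samples.

Current: n = 38, width = 5.42
New: n = 342, width ≈ 1.78

Width reduced by factor of 5.42/1.78 = 3.04.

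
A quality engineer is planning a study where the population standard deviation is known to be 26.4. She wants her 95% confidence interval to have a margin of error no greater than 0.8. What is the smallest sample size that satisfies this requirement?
n ≥ 4184

For margin E ≤ 0.8:
n ≥ (z* · σ / E)²
n ≥ (1.960 · 26.4 / 0.8)²
n ≥ 4183.50

Minimum n = 4184 (rounding up)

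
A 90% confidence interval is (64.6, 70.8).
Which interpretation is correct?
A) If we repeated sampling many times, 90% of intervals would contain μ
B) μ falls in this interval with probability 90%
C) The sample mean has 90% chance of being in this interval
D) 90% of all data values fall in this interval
A

A) Correct — this is the frequentist long-run coverage interpretation.
B) Wrong — μ is fixed; the randomness lives in the interval, not in μ.
C) Wrong — x̄ is observed and sits in the interval by construction.
D) Wrong — a CI is about the parameter μ, not individual data values.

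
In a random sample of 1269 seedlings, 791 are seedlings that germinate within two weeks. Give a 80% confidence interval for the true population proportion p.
(0.606, 0.641)

Proportion CI:
p̂ = 791/1269 = 0.62333
SE = √(p̂(1-p̂)/n) = √(0.62333 · 0.37667 / 1269) = 0.01360

z* = 1.282
Margin = z* · SE = 1.282 · 0.01360 = 0.0174

CI: 0.62333 ± 0.0174 = (0.606, 0.641)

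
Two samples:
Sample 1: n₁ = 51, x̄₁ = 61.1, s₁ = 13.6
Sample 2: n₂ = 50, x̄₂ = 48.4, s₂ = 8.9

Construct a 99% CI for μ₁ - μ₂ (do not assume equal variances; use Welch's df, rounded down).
(6.69, 18.71)

Difference: x̄₁ - x̄₂ = 12.70
SE = √(s₁²/n₁ + s₂²/n₂) = √(13.6²/51 + 8.9²/50) = 2.2827
df = 86.40 → 86 (Welch–Satterthwaite, rounded down)
t* = 2.634

CI: 12.70 ± 2.634 · 2.2827 = 12.70 ± 6.01 = (6.69, 18.71)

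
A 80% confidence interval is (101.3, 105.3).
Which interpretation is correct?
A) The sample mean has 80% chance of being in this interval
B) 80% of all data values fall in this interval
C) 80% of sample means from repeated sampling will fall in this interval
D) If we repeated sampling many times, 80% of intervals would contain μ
D

A) Wrong — x̄ is observed and sits in the interval by construction.
B) Wrong — a CI is about the parameter μ, not individual data values.
C) Wrong — coverage applies to intervals containing μ, not to future x̄ values.
D) Correct — this is the frequentist long-run coverage interpretation.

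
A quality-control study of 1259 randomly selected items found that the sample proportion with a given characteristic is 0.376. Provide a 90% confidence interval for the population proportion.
(0.354, 0.398)

Proportion CI:
SE = √(p̂(1-p̂)/n) = √(0.376 · 0.624 / 1259) = 0.01365

z* = 1.645
Margin = z* · SE = 1.645 · 0.01365 = 0.0225

CI: 0.376 ± 0.0225 = (0.354, 0.398)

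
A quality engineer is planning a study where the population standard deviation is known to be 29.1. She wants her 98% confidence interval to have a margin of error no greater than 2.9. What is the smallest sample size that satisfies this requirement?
n ≥ 545

For margin E ≤ 2.9:
n ≥ (z* · σ / E)²
n ≥ (2.326 · 29.1 / 2.9)²
n ≥ 544.77

Minimum n = 545 (rounding up)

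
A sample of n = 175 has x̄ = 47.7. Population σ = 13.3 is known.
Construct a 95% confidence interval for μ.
(45.73, 49.67)

z-interval (σ known):
z* = 1.960 for 95% confidence

Margin of error = z* · σ/√n = 1.960 · 13.3/√175 = 1.97

CI: (47.7 - 1.97, 47.7 + 1.97) = (45.73, 49.67)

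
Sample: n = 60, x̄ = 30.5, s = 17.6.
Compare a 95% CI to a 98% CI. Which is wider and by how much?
98% CI is wider by 1.78

df = 59
95% CI: t* = 2.001, (25.95, 35.05), width = 2 · t* · s/√n = 9.09
98% CI: t* = 2.391, (25.07, 35.93), width = 2 · t* · s/√n = 10.87

The 98% CI is wider by 10.87 - 9.09 = 1.78.
Higher confidence requires a wider interval.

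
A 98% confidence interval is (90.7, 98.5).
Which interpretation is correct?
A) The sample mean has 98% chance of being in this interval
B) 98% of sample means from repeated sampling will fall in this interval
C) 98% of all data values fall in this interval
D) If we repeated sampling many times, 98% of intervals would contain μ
D

A) Wrong — x̄ is observed and sits in the interval by construction.
B) Wrong — coverage applies to intervals containing μ, not to future x̄ values.
C) Wrong — a CI is about the parameter μ, not individual data values.
D) Correct — this is the frequentist long-run coverage interpretation.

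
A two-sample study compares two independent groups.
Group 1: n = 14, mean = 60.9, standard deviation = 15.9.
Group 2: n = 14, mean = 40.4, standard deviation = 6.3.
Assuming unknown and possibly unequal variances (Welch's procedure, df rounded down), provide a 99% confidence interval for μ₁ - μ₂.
(7.15, 33.85)

Difference: x̄₁ - x̄₂ = 20.50
SE = √(s₁²/n₁ + s₂²/n₂) = √(15.9²/14 + 6.3²/14) = 4.5709
df = 16.98 → 16 (Welch–Satterthwaite, rounded down)
t* = 2.921

CI: 20.50 ± 2.921 · 4.5709 = 20.50 ± 13.35 = (7.15, 33.85)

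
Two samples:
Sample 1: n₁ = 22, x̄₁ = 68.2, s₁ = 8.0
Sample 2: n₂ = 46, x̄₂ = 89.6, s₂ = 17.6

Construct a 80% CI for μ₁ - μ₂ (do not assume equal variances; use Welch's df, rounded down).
(-25.42, -17.38)

Difference: x̄₁ - x̄₂ = -21.40
SE = √(s₁²/n₁ + s₂²/n₂) = √(8.0²/22 + 17.6²/46) = 3.1053
df = 65.92 → 65 (Welch–Satterthwaite, rounded down)
t* = 1.295

CI: -21.40 ± 1.295 · 3.1053 = -21.40 ± 4.02 = (-25.42, -17.38)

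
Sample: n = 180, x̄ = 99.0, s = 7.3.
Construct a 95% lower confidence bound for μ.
μ ≥ 98.10

Lower bound (one-sided):
t* = 1.653 (one-sided for 95%)
Lower bound = x̄ - t* · s/√n = 99.0 - 1.653 · 7.3/√180 = 98.10

We are 95% confident that μ ≥ 98.10.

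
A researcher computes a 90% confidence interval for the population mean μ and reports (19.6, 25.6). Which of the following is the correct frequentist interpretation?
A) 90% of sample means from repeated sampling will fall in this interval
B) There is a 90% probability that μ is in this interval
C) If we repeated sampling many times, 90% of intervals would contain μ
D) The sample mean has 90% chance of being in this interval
C

A) Wrong — coverage applies to intervals containing μ, not to future x̄ values.
B) Wrong — μ is fixed; the randomness lives in the interval, not in μ.
C) Correct — this is the frequentist long-run coverage interpretation.
D) Wrong — x̄ is observed and sits in the interval by construction.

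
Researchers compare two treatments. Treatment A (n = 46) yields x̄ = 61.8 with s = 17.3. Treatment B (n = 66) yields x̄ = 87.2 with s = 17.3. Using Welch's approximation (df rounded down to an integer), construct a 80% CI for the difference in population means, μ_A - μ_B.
(-29.69, -21.11)

Difference: x̄₁ - x̄₂ = -25.40
SE = √(s₁²/n₁ + s₂²/n₂) = √(17.3²/46 + 17.3²/66) = 3.3228
df = 96.97 → 96 (Welch–Satterthwaite, rounded down)
t* = 1.290

CI: -25.40 ± 1.290 · 3.3228 = -25.40 ± 4.29 = (-29.69, -21.11)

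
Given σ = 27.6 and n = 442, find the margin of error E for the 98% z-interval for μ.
Margin of error = 3.05

Margin of error = z* · σ/√n
= 2.326 · 27.6/√442
= 2.326 · 27.6/21.0238
= 3.05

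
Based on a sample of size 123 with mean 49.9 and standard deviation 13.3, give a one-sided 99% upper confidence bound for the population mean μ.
μ ≤ 52.73

Upper bound (one-sided):
t* = 2.357 (one-sided for 99%)
Upper bound = x̄ + t* · s/√n = 49.9 + 2.357 · 13.3/√123 = 52.73

We are 99% confident that μ ≤ 52.73.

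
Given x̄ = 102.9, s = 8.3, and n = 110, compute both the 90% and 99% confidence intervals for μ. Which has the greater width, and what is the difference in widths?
99% CI is wider by 1.52

df = 109
90% CI: t* = 1.659, (101.59, 104.21), width = 2 · t* · s/√n = 2.63
99% CI: t* = 2.622, (100.83, 104.97), width = 2 · t* · s/√n = 4.15

The 99% CI is wider by 4.15 - 2.63 = 1.52.
Higher confidence requires a wider interval.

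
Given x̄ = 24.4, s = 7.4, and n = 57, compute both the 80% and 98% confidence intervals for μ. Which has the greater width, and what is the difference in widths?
98% CI is wider by 2.15

df = 56
80% CI: t* = 1.297, (23.13, 25.67), width = 2 · t* · s/√n = 2.54
98% CI: t* = 2.395, (22.05, 26.75), width = 2 · t* · s/√n = 4.69

The 98% CI is wider by 4.69 - 2.54 = 2.15.
Higher confidence requires a wider interval.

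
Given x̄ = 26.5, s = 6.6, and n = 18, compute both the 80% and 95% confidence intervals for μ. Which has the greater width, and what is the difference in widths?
95% CI is wider by 2.41

df = 17
80% CI: t* = 1.333, (24.43, 28.57), width = 2 · t* · s/√n = 4.15
95% CI: t* = 2.110, (23.22, 29.78), width = 2 · t* · s/√n = 6.56

The 95% CI is wider by 6.56 - 4.15 = 2.41.
Higher confidence requires a wider interval.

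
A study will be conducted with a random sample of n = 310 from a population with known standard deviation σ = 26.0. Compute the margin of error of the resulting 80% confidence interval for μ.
Margin of error = 1.89

Margin of error = z* · σ/√n
= 1.282 · 26.0/√310
= 1.282 · 26.0/17.6068
= 1.89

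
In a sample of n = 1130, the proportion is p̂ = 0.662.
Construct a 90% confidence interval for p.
(0.639, 0.685)

Proportion CI:
SE = √(p̂(1-p̂)/n) = √(0.662 · 0.338 / 1130) = 0.01407

z* = 1.645
Margin = z* · SE = 1.645 · 0.01407 = 0.0231

CI: 0.662 ± 0.0231 = (0.639, 0.685)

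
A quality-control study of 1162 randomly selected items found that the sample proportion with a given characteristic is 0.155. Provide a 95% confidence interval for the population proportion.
(0.134, 0.176)

Proportion CI:
SE = √(p̂(1-p̂)/n) = √(0.155 · 0.845 / 1162) = 0.01062

z* = 1.960
Margin = z* · SE = 1.960 · 0.01062 = 0.0208

CI: 0.155 ± 0.0208 = (0.134, 0.176)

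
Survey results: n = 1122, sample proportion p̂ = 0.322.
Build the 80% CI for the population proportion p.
(0.304, 0.340)

Proportion CI:
SE = √(p̂(1-p̂)/n) = √(0.322 · 0.678 / 1122) = 0.01395

z* = 1.282
Margin = z* · SE = 1.282 · 0.01395 = 0.0179

CI: 0.322 ± 0.0179 = (0.304, 0.340)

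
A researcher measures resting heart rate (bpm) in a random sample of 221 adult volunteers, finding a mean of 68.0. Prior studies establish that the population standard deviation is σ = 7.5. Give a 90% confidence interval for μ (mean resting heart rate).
(67.17, 68.83)

z-interval (σ known):
z* = 1.645 for 90% confidence

Margin of error = z* · σ/√n = 1.645 · 7.5/√221 = 0.83

CI: (68.0 - 0.83, 68.0 + 0.83) = (67.17, 68.83)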